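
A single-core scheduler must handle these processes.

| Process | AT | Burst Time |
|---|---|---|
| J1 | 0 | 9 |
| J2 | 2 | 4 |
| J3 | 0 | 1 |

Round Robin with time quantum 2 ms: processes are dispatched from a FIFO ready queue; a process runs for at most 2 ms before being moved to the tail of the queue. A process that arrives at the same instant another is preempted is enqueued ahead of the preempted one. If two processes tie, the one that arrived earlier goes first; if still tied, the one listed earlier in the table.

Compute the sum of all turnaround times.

24

Gantt: | J1 0-2 | J3 2-3 | J2 3-5 | J1 5-7 | J2 7-9 | J1 9-14 |
Completion: J1=14  J2=9  J3=3
Turnaround (C−A): J1=14  J2=7  J3=3
Turnaround = completion − arrival: J1=14, J2=7, J3=3
Total turnaround = 14 + 7 + 3 = 24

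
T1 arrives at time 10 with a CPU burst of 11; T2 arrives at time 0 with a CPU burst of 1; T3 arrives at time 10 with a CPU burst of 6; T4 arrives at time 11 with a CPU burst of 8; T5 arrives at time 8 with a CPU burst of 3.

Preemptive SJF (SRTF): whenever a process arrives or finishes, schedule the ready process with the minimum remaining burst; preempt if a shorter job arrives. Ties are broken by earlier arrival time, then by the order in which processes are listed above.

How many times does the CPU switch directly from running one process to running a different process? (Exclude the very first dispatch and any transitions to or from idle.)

Timeline: | T2 0-1 | idle 1-8 | T5 8-11 | T3 11-17 | T4 17-25 | T1 25-36 |
Completion: T1=36  T2=1  T3=17  T4=25  T5=11
Turnaround (C−A): T1=26  T2=1  T3=7  T4=14  T5=3

3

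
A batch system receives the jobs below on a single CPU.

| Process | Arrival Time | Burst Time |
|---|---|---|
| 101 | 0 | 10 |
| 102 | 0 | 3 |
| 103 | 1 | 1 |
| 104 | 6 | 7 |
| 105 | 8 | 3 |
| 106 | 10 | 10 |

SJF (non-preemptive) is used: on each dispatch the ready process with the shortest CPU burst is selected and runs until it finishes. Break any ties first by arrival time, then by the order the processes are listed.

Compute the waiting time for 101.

4

Schedule: | 102 0-3 | 103 3-4 | 101 4-14 | 105 14-17 | 104 17-24 | 106 24-34 |
Completion: 101=14  102=3  103=4  104=24  105=17  106=34
Turnaround (C−A): 101=14  102=3  103=3  104=18  105=9  106=24
Waiting(101) = turnaround − burst = 14 − 10 = 4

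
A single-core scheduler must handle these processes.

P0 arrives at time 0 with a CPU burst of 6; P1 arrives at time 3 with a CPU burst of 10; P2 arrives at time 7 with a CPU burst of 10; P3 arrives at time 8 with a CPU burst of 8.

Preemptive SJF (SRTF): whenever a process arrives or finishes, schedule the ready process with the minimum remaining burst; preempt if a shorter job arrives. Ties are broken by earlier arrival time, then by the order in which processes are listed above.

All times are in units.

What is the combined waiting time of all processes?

Timeline: | P0 0-6 | P1 6-16 | P3 16-24 | P2 24-34 |
Completion: P0=6  P1=16  P2=34  P3=24
Waiting = turnaround − burst: P0=0, P1=3, P2=17, P3=8
Total waiting = 0 + 3 + 17 + 8 = 28

28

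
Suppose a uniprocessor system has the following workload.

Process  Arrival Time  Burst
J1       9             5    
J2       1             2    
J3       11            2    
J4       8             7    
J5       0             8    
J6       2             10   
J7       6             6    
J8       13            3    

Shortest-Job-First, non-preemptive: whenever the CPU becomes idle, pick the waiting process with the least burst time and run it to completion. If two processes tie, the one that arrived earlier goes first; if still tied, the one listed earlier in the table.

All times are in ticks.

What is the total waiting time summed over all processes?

79

Gantt: | J5 0-8 | J2 8-10 | J1 10-15 | J3 15-17 | J8 17-20 | J7 20-26 | J4 26-33 | J6 33-43 |
Completion: J1=15  J2=10  J3=17  J4=33  J5=8  J6=43  J7=26  J8=20
Turnaround (C−A): J1=6  J2=9  J3=6  J4=25  J5=8  J6=41  J7=20  J8=7
Waiting = turnaround − burst: J1=1, J2=7, J3=4, J4=18, J5=0, J6=31, J7=14, J8=4
Total waiting = 1 + 7 + 4 + 18 + 0 + 31 + 14 + 4 = 79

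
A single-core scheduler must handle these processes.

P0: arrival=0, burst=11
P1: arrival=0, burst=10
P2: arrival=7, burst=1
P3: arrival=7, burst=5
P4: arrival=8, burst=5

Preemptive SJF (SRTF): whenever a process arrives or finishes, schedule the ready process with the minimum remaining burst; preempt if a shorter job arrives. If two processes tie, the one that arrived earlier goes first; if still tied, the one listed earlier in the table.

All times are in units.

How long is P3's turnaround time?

Gantt: | P1 0-7 | P2 7-8 | P1 8-11 | P3 11-16 | P4 16-21 | P0 21-32 |
Completion: P0=32  P1=11  P2=8  P3=16  P4=21
Turnaround (C−A): P0=32  P1=11  P2=1  P3=9  P4=13
Turnaround(P3) = completion − arrival = 16 − 7 = 9

9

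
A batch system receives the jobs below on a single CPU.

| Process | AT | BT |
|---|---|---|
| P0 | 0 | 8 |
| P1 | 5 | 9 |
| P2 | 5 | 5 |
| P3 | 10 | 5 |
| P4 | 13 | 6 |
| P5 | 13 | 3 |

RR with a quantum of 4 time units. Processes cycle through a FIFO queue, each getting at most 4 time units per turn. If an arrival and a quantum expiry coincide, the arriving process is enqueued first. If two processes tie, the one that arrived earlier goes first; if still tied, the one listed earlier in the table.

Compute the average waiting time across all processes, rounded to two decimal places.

Timeline: | P0 0-8 | P1 8-12 | P2 12-16 | P3 16-20 | P1 20-24 | P4 24-28 | P5 28-31 | P2 31-32 | P3 32-33 | P1 33-34 | P4 34-36 |
Completion: P0=8  P1=34  P2=32  P3=33  P4=36  P5=31
Turnaround (C−A): P0=8  P1=29  P2=27  P3=23  P4=23  P5=18
Waiting times: P0=0, P1=20, P2=22, P3=18, P4=17, P5=15
Average waiting = (0+20+22+18+17+15) / 6 = 92/6 = 15.33

15.33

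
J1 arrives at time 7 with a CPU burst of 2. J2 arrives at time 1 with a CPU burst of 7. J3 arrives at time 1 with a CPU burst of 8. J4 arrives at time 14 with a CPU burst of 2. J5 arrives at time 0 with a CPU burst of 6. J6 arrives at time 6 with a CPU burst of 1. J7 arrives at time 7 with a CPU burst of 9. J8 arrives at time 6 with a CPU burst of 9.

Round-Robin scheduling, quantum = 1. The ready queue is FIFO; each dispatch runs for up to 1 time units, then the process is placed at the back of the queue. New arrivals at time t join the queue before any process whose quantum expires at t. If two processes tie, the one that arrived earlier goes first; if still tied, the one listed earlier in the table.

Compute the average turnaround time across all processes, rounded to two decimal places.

Schedule: | J5 0-1 | J2 1-2 | J3 2-3 | J5 3-4 | J2 4-5 | J3 5-6 | J5 6-7 | J2 7-8 | J6 8-9 | J8 9-10 | J3 10-11 | J1 11-12 | J7 12-13 | J5 13-14 | J2 14-15 | J8 15-16 | J3 16-17 | J1 17-18 | J7 18-19 | J4 19-20 | J5 20-21 | J2 21-22 | J8 22-23 | J3 23-24 | J7 24-25 | J4 25-26 | J5 26-27 | J2 27-28 | J8 28-29 | J3 29-30 | J7 30-31 | J2 31-32 | J8 32-33 | J3 33-34 | J7 34-35 | J8 35-36 | J3 36-37 | J7 37-38 | J8 38-39 | J7 39-40 | J8 40-41 | J7 41-42 | J8 42-43 | J7 43-44 |
Completion: J1=18  J2=32  J3=37  J4=26  J5=27  J6=9  J7=44  J8=43
Turnaround times: J1=11, J2=31, J3=36, J4=12, J5=27, J6=3, J7=37, J8=37
Average turnaround = (11+31+36+12+27+3+37+37) / 8 = 194/8 = 24.25

24.25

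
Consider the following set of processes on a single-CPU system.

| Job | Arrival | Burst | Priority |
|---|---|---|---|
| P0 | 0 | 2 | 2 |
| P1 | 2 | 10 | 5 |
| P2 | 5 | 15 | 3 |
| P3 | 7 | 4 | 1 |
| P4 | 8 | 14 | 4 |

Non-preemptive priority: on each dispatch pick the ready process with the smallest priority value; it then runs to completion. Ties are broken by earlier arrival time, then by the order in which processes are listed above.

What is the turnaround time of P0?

2

Schedule: | P0 0-2 | P1 2-12 | P3 12-16 | P2 16-31 | P4 31-45 |
Completion: P0=2  P1=12  P2=31  P3=16  P4=45
Turnaround (C−A): P0=2  P1=10  P2=26  P3=9  P4=37
Turnaround(P0) = completion − arrival = 2 − 0 = 2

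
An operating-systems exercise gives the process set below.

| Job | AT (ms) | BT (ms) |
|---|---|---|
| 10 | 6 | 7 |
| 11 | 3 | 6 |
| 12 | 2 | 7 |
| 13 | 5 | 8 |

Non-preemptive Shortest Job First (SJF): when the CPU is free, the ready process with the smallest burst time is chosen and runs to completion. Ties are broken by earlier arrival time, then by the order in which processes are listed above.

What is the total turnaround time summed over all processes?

60

Schedule: | idle 0-2 | 12 2-9 | 11 9-15 | 10 15-22 | 13 22-30 |
Completion: 10=22  11=15  12=9  13=30
Turnaround (C−A): 10=16  11=12  12=7  13=25
Turnaround = completion − arrival: 10=16, 11=12, 12=7, 13=25
Total turnaround = 16 + 12 + 7 + 25 = 60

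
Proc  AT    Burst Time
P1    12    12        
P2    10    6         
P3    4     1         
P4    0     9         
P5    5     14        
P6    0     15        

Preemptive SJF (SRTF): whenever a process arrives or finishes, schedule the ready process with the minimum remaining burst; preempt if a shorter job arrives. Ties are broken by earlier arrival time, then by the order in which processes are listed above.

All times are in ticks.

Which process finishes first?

P3

Gantt: | P4 0-4 | P3 4-5 | P4 5-10 | P2 10-16 | P1 16-28 | P5 28-42 | P6 42-57 |
Completion: P1=28  P2=16  P3=5  P4=10  P5=42  P6=57
Finish order: P3 → P4 → P2 → P1 → P5 → P6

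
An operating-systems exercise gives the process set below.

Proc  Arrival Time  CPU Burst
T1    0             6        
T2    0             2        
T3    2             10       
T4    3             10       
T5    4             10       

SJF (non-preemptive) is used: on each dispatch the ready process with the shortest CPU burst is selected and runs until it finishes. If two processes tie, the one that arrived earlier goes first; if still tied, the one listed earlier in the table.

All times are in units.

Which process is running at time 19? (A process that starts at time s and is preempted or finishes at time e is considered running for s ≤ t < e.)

Gantt: | T2 0-2 | T1 2-8 | T3 8-18 | T4 18-28 | T5 28-38 |
Completion: T1=8  T2=2  T3=18  T4=28  T5=38

T4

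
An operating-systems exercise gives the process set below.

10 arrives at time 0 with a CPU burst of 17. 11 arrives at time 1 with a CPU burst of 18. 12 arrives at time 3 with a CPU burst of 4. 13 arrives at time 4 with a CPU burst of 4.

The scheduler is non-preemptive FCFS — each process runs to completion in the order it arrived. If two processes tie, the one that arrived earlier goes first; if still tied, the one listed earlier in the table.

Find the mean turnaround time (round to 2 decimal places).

31.50

Gantt: | 10 0-17 | 11 17-35 | 12 35-39 | 13 39-43 |
Completion: 10=17  11=35  12=39  13=43
Turnaround times: 10=17, 11=34, 12=36, 13=39
Average turnaround = (17+34+36+39) / 4 = 126/4 = 31.50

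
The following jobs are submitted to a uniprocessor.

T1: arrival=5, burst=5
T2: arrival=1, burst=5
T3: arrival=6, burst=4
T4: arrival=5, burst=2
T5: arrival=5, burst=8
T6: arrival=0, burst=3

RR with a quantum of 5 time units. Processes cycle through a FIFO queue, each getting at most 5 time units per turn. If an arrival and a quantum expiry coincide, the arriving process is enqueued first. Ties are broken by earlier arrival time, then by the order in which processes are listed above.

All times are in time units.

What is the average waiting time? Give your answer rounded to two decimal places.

Timeline: | T6 0-3 | T2 3-8 | T1 8-13 | T4 13-15 | T5 15-20 | T3 20-24 | T5 24-27 |
Completion: T1=13  T2=8  T3=24  T4=15  T5=27  T6=3
Turnaround (C−A): T1=8  T2=7  T3=18  T4=10  T5=22  T6=3
Waiting times: T1=3, T2=2, T3=14, T4=8, T5=14, T6=0
Average waiting = (3+2+14+8+14+0) / 6 = 41/6 = 6.83

6.83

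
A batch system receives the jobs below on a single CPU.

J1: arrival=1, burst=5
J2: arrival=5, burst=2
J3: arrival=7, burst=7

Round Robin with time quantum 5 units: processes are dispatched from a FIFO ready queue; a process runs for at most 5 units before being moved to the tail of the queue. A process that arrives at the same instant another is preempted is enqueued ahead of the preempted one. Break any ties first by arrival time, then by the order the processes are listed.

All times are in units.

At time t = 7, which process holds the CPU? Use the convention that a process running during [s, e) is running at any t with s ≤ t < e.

J2

Timeline: | idle 0-1 | J1 1-6 | J2 6-8 | J3 8-15 |
Completion: J1=6  J2=8  J3=15
Turnaround (C−A): J1=5  J2=3  J3=8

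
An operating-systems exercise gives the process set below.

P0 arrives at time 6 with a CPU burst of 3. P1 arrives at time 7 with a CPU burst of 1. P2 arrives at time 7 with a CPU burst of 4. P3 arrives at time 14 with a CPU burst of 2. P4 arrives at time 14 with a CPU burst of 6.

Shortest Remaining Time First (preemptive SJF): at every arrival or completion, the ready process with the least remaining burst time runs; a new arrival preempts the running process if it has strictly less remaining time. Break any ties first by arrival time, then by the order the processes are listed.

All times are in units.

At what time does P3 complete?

16

Schedule: | idle 0-6 | P0 6-7 | P1 7-8 | P0 8-10 | P2 10-14 | P3 14-16 | P4 16-22 |
Completion: P0=10  P1=8  P2=14  P3=16  P4=22
Turnaround (C−A): P0=4  P1=1  P2=7  P3=2  P4=8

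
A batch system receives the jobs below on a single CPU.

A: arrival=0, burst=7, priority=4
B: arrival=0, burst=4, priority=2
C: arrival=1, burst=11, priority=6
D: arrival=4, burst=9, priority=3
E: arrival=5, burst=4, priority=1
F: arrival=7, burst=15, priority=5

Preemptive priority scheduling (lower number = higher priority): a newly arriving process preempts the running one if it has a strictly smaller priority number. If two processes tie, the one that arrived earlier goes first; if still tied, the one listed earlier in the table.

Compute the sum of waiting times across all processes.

76

Schedule: | B 0-4 | D 4-5 | E 5-9 | D 9-17 | A 17-24 | F 24-39 | C 39-50 |
Completion: A=24  B=4  C=50  D=17  E=9  F=39
Turnaround (C−A): A=24  B=4  C=49  D=13  E=4  F=32
Waiting = turnaround − burst: A=17, B=0, C=38, D=4, E=0, F=17
Total waiting = 17 + 0 + 38 + 4 + 0 + 17 = 76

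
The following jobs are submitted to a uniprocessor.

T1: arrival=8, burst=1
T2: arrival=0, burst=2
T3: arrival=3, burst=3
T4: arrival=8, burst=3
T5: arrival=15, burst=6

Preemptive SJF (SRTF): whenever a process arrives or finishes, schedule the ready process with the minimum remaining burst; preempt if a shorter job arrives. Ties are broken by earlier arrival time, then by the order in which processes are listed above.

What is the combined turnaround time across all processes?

16

Gantt: | T2 0-2 | idle 2-3 | T3 3-6 | idle 6-8 | T1 8-9 | T4 9-12 | idle 12-15 | T5 15-21 |
Completion: T1=9  T2=2  T3=6  T4=12  T5=21
Turnaround (C−A): T1=1  T2=2  T3=3  T4=4  T5=6
Turnaround = completion − arrival: T1=1, T2=2, T3=3, T4=4, T5=6
Total turnaround = 1 + 2 + 3 + 4 + 6 = 16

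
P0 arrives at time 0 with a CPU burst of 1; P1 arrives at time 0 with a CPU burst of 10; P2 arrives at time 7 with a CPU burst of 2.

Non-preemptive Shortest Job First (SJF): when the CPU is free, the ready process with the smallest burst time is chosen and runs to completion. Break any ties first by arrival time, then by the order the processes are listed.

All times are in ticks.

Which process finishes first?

P0

Gantt: | P0 0-1 | P1 1-11 | P2 11-13 |
Completion: P0=1  P1=11  P2=13
Turnaround (C−A): P0=1  P1=11  P2=6
Finish order: P0 → P1 → P2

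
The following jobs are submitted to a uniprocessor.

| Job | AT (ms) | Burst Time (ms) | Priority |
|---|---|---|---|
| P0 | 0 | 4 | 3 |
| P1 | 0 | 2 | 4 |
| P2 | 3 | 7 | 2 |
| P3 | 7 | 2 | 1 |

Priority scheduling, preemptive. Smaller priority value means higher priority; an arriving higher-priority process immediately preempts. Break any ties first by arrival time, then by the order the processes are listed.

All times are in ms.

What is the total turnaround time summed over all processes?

Schedule: | P0 0-3 | P2 3-7 | P3 7-9 | P2 9-12 | P0 12-13 | P1 13-15 |
Completion: P0=13  P1=15  P2=12  P3=9
Turnaround = completion − arrival: P0=13, P1=15, P2=9, P3=2
Total turnaround = 13 + 15 + 9 + 2 = 39

39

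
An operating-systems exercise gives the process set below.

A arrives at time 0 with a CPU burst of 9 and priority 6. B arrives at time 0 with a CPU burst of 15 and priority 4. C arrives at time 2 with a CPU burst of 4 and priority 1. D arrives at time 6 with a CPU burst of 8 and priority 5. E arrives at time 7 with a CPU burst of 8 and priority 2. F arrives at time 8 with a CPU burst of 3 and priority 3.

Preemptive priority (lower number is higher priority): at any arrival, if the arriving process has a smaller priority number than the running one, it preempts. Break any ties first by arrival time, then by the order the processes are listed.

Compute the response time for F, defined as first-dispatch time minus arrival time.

Schedule: | B 0-2 | C 2-6 | B 6-7 | E 7-15 | F 15-18 | B 18-30 | D 30-38 | A 38-47 |
Completion: A=47  B=30  C=6  D=38  E=15  F=18
Turnaround (C−A): A=47  B=30  C=4  D=32  E=8  F=10
Response(F) = first start − arrival = 15 − 8 = 7

7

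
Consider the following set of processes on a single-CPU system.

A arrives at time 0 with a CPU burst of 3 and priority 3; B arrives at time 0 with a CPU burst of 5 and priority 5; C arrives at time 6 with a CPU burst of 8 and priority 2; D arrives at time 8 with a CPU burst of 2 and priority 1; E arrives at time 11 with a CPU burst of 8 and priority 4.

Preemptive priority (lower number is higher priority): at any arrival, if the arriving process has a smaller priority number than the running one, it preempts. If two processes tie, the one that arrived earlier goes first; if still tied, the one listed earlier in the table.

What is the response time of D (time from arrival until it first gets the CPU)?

Gantt: | A 0-3 | B 3-6 | C 6-8 | D 8-10 | C 10-16 | E 16-24 | B 24-26 |
Completion: A=3  B=26  C=16  D=10  E=24
Turnaround (C−A): A=3  B=26  C=10  D=2  E=13
Response(D) = first start − arrival = 8 − 8 = 0

0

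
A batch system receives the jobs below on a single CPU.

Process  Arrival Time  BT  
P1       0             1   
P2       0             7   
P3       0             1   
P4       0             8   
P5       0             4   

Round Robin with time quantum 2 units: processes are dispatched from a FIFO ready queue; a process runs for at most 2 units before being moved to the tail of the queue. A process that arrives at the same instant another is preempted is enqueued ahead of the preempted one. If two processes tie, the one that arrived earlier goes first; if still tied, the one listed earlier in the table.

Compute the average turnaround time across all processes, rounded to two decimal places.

Schedule: | P1 0-1 | P2 1-3 | P3 3-4 | P4 4-6 | P5 6-8 | P2 8-10 | P4 10-12 | P5 12-14 | P2 14-16 | P4 16-18 | P2 18-19 | P4 19-21 |
Completion: P1=1  P2=19  P3=4  P4=21  P5=14
Turnaround (C−A): P1=1  P2=19  P3=4  P4=21  P5=14
Turnaround times: P1=1, P2=19, P3=4, P4=21, P5=14
Average turnaround = (1+19+4+21+14) / 5 = 59/5 = 11.80

11.80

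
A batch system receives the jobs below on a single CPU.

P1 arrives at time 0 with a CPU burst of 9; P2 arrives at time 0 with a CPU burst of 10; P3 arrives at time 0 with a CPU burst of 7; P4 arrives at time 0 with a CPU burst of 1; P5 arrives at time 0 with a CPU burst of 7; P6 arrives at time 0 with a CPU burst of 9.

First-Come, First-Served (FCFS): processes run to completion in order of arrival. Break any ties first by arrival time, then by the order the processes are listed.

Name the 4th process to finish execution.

Timeline: | P1 0-9 | P2 9-19 | P3 19-26 | P4 26-27 | P5 27-34 | P6 34-43 |
Completion: P1=9  P2=19  P3=26  P4=27  P5=34  P6=43
Turnaround (C−A): P1=9  P2=19  P3=26  P4=27  P5=34  P6=43
Finish order: P1 → P2 → P3 → P4 → P5 → P6

P4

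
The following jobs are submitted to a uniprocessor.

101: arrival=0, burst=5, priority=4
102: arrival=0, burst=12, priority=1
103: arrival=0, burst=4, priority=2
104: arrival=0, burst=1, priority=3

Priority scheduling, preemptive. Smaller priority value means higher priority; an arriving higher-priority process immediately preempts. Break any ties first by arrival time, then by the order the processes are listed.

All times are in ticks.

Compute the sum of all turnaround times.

67

Gantt: | 102 0-12 | 103 12-16 | 104 16-17 | 101 17-22 |
Completion: 101=22  102=12  103=16  104=17
Turnaround = completion − arrival: 101=22, 102=12, 103=16, 104=17
Total turnaround = 22 + 12 + 16 + 17 = 67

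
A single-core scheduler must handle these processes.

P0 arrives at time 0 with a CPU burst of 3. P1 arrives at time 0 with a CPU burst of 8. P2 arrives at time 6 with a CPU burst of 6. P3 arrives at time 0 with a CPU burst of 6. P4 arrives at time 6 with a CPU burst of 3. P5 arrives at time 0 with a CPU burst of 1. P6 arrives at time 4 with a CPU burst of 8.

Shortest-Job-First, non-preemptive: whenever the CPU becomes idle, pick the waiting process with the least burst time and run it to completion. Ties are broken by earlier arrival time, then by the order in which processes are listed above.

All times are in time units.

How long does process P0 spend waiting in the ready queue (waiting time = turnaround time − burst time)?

Timeline: | P5 0-1 | P0 1-4 | P3 4-10 | P4 10-13 | P2 13-19 | P1 19-27 | P6 27-35 |
Completion: P0=4  P1=27  P2=19  P3=10  P4=13  P5=1  P6=35
Turnaround (C−A): P0=4  P1=27  P2=13  P3=10  P4=7  P5=1  P6=31
Waiting(P0) = turnaround − burst = 4 − 3 = 1

1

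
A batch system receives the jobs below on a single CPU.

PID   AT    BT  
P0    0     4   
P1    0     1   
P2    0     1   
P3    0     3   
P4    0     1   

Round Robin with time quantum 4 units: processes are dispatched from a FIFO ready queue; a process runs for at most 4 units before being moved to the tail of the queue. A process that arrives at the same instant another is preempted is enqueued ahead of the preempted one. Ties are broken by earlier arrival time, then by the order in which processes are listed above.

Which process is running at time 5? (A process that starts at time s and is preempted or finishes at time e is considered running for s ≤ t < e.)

P2

Gantt: | P0 0-4 | P1 4-5 | P2 5-6 | P3 6-9 | P4 9-10 |
Completion: P0=4  P1=5  P2=6  P3=9  P4=10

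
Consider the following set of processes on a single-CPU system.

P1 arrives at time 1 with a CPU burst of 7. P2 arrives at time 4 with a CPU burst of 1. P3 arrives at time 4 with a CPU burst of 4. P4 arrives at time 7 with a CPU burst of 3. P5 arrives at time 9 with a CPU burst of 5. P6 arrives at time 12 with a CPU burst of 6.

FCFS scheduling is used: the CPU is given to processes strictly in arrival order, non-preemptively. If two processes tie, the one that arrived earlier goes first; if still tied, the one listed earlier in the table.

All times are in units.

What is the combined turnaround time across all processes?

Gantt: | idle 0-1 | P1 1-8 | P2 8-9 | P3 9-13 | P4 13-16 | P5 16-21 | P6 21-27 |
Completion: P1=8  P2=9  P3=13  P4=16  P5=21  P6=27
Turnaround = completion − arrival: P1=7, P2=5, P3=9, P4=9, P5=12, P6=15
Total turnaround = 7 + 5 + 9 + 9 + 12 + 15 = 57

57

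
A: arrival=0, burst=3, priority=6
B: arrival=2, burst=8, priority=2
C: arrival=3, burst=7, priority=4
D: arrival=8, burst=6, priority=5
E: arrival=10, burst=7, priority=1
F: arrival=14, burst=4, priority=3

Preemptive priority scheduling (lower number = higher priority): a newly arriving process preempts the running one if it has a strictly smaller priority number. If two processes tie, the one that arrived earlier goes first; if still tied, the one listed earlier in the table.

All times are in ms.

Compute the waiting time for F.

Gantt: | A 0-2 | B 2-10 | E 10-17 | F 17-21 | C 21-28 | D 28-34 | A 34-35 |
Completion: A=35  B=10  C=28  D=34  E=17  F=21
Turnaround (C−A): A=35  B=8  C=25  D=26  E=7  F=7
Waiting(F) = turnaround − burst = 7 − 4 = 3

3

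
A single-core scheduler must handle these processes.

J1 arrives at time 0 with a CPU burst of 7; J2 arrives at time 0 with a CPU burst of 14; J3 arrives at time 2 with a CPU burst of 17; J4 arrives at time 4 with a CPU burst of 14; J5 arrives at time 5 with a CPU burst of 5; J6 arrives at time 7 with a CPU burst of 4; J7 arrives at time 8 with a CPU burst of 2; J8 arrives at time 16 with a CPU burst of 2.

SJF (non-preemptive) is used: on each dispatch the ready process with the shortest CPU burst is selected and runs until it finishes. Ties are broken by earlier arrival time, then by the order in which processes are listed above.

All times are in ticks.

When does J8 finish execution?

Schedule: | J1 0-7 | J6 7-11 | J7 11-13 | J5 13-18 | J8 18-20 | J2 20-34 | J4 34-48 | J3 48-65 |
Completion: J1=7  J2=34  J3=65  J4=48  J5=18  J6=11  J7=13  J8=20

20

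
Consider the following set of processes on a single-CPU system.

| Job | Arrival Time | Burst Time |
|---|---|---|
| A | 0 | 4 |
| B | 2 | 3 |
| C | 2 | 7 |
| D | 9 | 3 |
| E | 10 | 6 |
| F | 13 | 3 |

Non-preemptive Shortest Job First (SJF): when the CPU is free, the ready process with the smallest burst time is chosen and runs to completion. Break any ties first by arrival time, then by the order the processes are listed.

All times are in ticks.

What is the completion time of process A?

Timeline: | A 0-4 | B 4-7 | C 7-14 | D 14-17 | F 17-20 | E 20-26 |
Completion: A=4  B=7  C=14  D=17  E=26  F=20

4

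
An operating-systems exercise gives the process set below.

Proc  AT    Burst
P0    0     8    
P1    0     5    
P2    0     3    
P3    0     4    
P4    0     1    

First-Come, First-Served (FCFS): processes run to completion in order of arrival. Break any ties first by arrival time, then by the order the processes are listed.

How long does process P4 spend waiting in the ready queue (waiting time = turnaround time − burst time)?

Timeline: | P0 0-8 | P1 8-13 | P2 13-16 | P3 16-20 | P4 20-21 |
Completion: P0=8  P1=13  P2=16  P3=20  P4=21
Turnaround (C−A): P0=8  P1=13  P2=16  P3=20  P4=21
Waiting(P4) = turnaround − burst = 21 − 1 = 20

20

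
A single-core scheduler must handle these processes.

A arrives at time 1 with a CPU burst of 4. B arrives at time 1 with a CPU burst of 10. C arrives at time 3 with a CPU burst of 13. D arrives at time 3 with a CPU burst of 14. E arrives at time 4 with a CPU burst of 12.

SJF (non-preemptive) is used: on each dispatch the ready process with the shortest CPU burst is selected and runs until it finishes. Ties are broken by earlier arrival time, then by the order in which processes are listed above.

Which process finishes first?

A

Schedule: | idle 0-1 | A 1-5 | B 5-15 | E 15-27 | C 27-40 | D 40-54 |
Completion: A=5  B=15  C=40  D=54  E=27
Finish order: A → B → E → C → D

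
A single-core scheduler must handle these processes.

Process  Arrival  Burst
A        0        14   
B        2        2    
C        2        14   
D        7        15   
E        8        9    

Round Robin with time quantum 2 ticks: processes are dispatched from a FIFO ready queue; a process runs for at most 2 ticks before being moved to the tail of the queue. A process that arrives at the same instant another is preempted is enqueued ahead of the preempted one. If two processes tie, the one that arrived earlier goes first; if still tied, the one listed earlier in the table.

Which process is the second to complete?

Schedule: | A 0-2 | B 2-4 | C 4-6 | A 6-8 | C 8-10 | D 10-12 | E 12-14 | A 14-16 | C 16-18 | D 18-20 | E 20-22 | A 22-24 | C 24-26 | D 26-28 | E 28-30 | A 30-32 | C 32-34 | D 34-36 | E 36-38 | A 38-40 | C 40-42 | D 42-44 | E 44-45 | A 45-47 | C 47-49 | D 49-54 |
Completion: A=47  B=4  C=49  D=54  E=45
Finish order: B → E → A → C → D

E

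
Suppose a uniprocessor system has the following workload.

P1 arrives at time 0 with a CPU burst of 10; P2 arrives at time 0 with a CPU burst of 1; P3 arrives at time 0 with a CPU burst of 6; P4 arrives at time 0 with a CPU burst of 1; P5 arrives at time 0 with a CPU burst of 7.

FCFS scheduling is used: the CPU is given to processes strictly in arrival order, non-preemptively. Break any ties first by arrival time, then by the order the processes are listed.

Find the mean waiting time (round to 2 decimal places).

11.20

Schedule: | P1 0-10 | P2 10-11 | P3 11-17 | P4 17-18 | P5 18-25 |
Completion: P1=10  P2=11  P3=17  P4=18  P5=25
Turnaround (C−A): P1=10  P2=11  P3=17  P4=18  P5=25
Waiting times: P1=0, P2=10, P3=11, P4=17, P5=18
Average waiting = (0+10+11+17+18) / 5 = 56/5 = 11.20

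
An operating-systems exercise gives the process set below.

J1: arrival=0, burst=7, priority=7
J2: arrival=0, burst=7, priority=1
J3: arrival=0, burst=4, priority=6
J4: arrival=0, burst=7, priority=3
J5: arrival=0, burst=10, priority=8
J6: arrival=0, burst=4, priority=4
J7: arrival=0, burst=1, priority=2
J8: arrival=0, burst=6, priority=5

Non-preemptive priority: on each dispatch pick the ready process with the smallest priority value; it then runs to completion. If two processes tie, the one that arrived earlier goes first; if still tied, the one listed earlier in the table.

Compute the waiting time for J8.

19

Timeline: | J2 0-7 | J7 7-8 | J4 8-15 | J6 15-19 | J8 19-25 | J3 25-29 | J1 29-36 | J5 36-46 |
Completion: J1=36  J2=7  J3=29  J4=15  J5=46  J6=19  J7=8  J8=25
Turnaround (C−A): J1=36  J2=7  J3=29  J4=15  J5=46  J6=19  J7=8  J8=25
Waiting(J8) = turnaround − burst = 25 − 6 = 19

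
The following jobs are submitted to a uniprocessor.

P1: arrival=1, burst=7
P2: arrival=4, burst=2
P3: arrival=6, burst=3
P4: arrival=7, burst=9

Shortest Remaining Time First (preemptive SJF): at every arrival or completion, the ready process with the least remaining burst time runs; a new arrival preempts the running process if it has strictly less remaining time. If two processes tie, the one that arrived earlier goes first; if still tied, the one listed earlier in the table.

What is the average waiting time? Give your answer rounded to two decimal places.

Gantt: | idle 0-1 | P1 1-4 | P2 4-6 | P3 6-9 | P1 9-13 | P4 13-22 |
Completion: P1=13  P2=6  P3=9  P4=22
Waiting times: P1=5, P2=0, P3=0, P4=6
Average waiting = (5+0+0+6) / 4 = 11/4 = 2.75

2.75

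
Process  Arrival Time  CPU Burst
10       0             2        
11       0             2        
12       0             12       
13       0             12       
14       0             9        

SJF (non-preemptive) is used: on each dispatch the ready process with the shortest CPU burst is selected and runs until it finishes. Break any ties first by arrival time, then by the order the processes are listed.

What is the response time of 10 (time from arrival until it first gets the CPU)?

Timeline: | 10 0-2 | 11 2-4 | 14 4-13 | 12 13-25 | 13 25-37 |
Completion: 10=2  11=4  12=25  13=37  14=13
Response(10) = first start − arrival = 0 − 0 = 0

0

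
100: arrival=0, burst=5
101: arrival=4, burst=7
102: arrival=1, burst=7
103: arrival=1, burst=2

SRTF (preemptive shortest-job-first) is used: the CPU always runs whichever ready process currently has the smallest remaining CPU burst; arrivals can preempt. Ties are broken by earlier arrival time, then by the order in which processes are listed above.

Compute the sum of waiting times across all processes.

Gantt: | 100 0-1 | 103 1-3 | 100 3-7 | 102 7-14 | 101 14-21 |
Completion: 100=7  101=21  102=14  103=3
Turnaround (C−A): 100=7  101=17  102=13  103=2
Waiting = turnaround − burst: 100=2, 101=10, 102=6, 103=0
Total waiting = 2 + 10 + 6 + 0 = 18

18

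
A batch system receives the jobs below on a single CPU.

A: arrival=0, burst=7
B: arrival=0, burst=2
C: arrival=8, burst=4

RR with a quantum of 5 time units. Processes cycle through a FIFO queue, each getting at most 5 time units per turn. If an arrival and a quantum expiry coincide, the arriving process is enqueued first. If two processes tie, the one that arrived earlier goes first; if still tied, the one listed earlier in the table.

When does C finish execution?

Timeline: | A 0-5 | B 5-7 | A 7-9 | C 9-13 |
Completion: A=9  B=7  C=13
Turnaround (C−A): A=9  B=7  C=5

13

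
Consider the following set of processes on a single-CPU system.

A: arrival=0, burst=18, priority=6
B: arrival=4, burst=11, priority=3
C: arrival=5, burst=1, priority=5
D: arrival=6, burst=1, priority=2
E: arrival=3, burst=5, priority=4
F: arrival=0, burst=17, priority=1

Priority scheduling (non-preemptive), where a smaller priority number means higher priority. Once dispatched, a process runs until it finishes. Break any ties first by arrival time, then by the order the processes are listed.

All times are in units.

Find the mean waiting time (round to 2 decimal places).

19.17

Gantt: | F 0-17 | D 17-18 | B 18-29 | E 29-34 | C 34-35 | A 35-53 |
Completion: A=53  B=29  C=35  D=18  E=34  F=17
Turnaround (C−A): A=53  B=25  C=30  D=12  E=31  F=17
Waiting times: A=35, B=14, C=29, D=11, E=26, F=0
Average waiting = (35+14+29+11+26+0) / 6 = 115/6 = 19.17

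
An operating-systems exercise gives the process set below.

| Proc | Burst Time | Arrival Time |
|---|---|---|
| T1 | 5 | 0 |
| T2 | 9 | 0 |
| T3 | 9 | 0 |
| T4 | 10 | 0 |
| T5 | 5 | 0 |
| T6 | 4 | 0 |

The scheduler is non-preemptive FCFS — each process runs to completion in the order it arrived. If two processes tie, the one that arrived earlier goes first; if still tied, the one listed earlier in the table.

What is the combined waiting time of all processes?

113

Schedule: | T1 0-5 | T2 5-14 | T3 14-23 | T4 23-33 | T5 33-38 | T6 38-42 |
Completion: T1=5  T2=14  T3=23  T4=33  T5=38  T6=42
Turnaround (C−A): T1=5  T2=14  T3=23  T4=33  T5=38  T6=42
Waiting = turnaround − burst: T1=0, T2=5, T3=14, T4=23, T5=33, T6=38
Total waiting = 0 + 5 + 14 + 23 + 33 + 38 = 113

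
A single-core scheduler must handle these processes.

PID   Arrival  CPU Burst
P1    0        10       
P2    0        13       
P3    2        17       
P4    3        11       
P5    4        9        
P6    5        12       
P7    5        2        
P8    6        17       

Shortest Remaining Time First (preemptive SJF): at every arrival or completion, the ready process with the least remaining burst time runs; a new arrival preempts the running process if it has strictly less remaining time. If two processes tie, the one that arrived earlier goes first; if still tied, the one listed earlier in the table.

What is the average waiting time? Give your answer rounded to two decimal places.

Schedule: | P1 0-5 | P7 5-7 | P1 7-12 | P5 12-21 | P4 21-32 | P6 32-44 | P2 44-57 | P3 57-74 | P8 74-91 |
Completion: P1=12  P2=57  P3=74  P4=32  P5=21  P6=44  P7=7  P8=91
Waiting times: P1=2, P2=44, P3=55, P4=18, P5=8, P6=27, P7=0, P8=68
Average waiting = (2+44+55+18+8+27+0+68) / 8 = 222/8 = 27.75

27.75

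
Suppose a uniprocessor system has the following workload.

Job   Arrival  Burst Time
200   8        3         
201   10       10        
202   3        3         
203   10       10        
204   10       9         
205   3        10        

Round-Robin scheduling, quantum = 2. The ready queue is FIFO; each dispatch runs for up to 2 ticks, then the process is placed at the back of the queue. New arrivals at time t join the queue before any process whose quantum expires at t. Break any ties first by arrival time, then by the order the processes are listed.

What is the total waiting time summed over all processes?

Schedule: | idle 0-3 | 202 3-5 | 205 5-7 | 202 7-8 | 205 8-10 | 200 10-12 | 201 12-14 | 203 14-16 | 204 16-18 | 205 18-20 | 200 20-21 | 201 21-23 | 203 23-25 | 204 25-27 | 205 27-29 | 201 29-31 | 203 31-33 | 204 33-35 | 205 35-37 | 201 37-39 | 203 39-41 | 204 41-43 | 201 43-45 | 203 45-47 | 204 47-48 |
Completion: 200=21  201=45  202=8  203=47  204=48  205=37
Turnaround (C−A): 200=13  201=35  202=5  203=37  204=38  205=34
Waiting = turnaround − burst: 200=10, 201=25, 202=2, 203=27, 204=29, 205=24
Total waiting = 10 + 25 + 2 + 27 + 29 + 24 = 117

117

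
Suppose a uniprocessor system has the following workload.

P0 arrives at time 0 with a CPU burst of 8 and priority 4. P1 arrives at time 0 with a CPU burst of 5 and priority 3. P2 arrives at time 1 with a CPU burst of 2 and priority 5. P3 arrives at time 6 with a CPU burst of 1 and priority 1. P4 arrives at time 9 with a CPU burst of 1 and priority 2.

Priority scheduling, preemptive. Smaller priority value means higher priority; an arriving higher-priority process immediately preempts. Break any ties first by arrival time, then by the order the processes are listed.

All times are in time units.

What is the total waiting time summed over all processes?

21

Schedule: | P1 0-5 | P0 5-6 | P3 6-7 | P0 7-9 | P4 9-10 | P0 10-15 | P2 15-17 |
Completion: P0=15  P1=5  P2=17  P3=7  P4=10
Turnaround (C−A): P0=15  P1=5  P2=16  P3=1  P4=1
Waiting = turnaround − burst: P0=7, P1=0, P2=14, P3=0, P4=0
Total waiting = 7 + 0 + 14 + 0 + 0 = 21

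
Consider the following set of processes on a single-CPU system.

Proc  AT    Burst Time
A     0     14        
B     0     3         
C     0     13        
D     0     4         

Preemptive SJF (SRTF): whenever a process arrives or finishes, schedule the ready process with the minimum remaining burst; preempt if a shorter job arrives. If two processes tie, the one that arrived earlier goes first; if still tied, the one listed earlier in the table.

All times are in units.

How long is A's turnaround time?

34

Gantt: | B 0-3 | D 3-7 | C 7-20 | A 20-34 |
Completion: A=34  B=3  C=20  D=7
Turnaround (C−A): A=34  B=3  C=20  D=7
Turnaround(A) = completion − arrival = 34 − 0 = 34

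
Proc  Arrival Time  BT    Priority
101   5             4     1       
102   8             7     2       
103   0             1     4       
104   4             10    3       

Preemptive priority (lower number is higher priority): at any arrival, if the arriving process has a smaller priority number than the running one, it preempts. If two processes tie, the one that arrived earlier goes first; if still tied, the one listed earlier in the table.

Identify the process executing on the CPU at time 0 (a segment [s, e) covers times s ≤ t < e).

103

Timeline: | 103 0-1 | idle 1-4 | 104 4-5 | 101 5-9 | 102 9-16 | 104 16-25 |
Completion: 101=9  102=16  103=1  104=25
Turnaround (C−A): 101=4  102=8  103=1  104=21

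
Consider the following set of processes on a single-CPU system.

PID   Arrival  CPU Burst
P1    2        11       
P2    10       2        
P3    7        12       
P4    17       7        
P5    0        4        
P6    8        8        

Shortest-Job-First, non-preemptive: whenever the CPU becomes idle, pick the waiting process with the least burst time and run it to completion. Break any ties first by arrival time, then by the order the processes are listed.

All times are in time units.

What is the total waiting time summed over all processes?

Schedule: | P5 0-4 | P1 4-15 | P2 15-17 | P4 17-24 | P6 24-32 | P3 32-44 |
Completion: P1=15  P2=17  P3=44  P4=24  P5=4  P6=32
Waiting = turnaround − burst: P1=2, P2=5, P3=25, P4=0, P5=0, P6=16
Total waiting = 2 + 5 + 25 + 0 + 0 + 16 = 48

48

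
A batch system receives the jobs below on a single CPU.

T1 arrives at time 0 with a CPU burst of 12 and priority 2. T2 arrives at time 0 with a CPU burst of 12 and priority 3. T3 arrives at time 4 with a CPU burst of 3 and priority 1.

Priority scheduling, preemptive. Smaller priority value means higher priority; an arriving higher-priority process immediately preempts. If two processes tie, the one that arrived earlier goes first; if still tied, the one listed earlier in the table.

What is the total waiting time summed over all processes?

Timeline: | T1 0-4 | T3 4-7 | T1 7-15 | T2 15-27 |
Completion: T1=15  T2=27  T3=7
Turnaround (C−A): T1=15  T2=27  T3=3
Waiting = turnaround − burst: T1=3, T2=15, T3=0
Total waiting = 3 + 15 + 0 = 18

18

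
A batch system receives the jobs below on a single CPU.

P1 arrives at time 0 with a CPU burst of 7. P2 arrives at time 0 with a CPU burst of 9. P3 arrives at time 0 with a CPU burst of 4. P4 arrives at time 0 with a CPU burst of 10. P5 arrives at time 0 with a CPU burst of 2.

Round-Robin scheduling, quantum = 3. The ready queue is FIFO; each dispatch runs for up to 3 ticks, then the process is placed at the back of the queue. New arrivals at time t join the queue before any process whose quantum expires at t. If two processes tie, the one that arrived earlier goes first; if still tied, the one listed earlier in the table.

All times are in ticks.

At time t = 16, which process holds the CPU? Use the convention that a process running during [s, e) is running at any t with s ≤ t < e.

P1

Schedule: | P1 0-3 | P2 3-6 | P3 6-9 | P4 9-12 | P5 12-14 | P1 14-17 | P2 17-20 | P3 20-21 | P4 21-24 | P1 24-25 | P2 25-28 | P4 28-32 |
Completion: P1=25  P2=28  P3=21  P4=32  P5=14
Turnaround (C−A): P1=25  P2=28  P3=21  P4=32  P5=14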